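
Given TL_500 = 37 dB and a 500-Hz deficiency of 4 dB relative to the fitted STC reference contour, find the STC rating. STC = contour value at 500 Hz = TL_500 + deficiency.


By ASTM E413, STC = value of the fitted reference contour at 500 Hz.
Contour value at 500 Hz = TL_500 + deficiency = 37 + 4 = 41
STC = 41


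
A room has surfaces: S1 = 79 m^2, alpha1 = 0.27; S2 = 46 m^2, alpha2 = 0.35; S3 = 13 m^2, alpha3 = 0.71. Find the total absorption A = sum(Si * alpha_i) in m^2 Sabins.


79 * 0.27 = 21.33
46 * 0.35 = 16.1
13 * 0.71 = 9.23
A_total = 21.33 + 16.1 + 9.23 = 46.66 m^2


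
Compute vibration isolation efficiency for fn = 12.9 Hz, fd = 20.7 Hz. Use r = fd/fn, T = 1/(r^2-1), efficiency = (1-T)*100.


r = 20.7 / 12.9 = 1.60465
r^2 - 1 = 1.60465^2 - 1 = 1.5749
T = 1/1.5749 = 0.634961
Efficiency = (1 - 0.634961)*100 = 36.504 %


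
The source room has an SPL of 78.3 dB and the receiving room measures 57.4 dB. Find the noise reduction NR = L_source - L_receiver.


NR = L_source - L_receiver (difference between source and receiving room levels)
NR = 78.3 - 57.4 = 20.9 dB


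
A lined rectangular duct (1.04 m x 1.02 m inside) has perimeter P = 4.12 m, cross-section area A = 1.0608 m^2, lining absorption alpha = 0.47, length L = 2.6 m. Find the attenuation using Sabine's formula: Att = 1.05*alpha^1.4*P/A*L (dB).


alpha^1.4 = 0.47^1.4 = 0.347486
Attenuation rate = 1.05 * alpha^1.4 * P / A
= 1.05 * 0.347486 * 4.12 / 1.0608 = 1.41707 dB/m
Total Att = 1.41707 * 2.6 = 3.6844 dB


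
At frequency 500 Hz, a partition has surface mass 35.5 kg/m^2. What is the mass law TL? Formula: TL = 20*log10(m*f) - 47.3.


m * f = 35.5 * 500 = 17750
20*log10(17750) = 84.984 dB
TL = 84.984 - 47.3 = 37.684 dB


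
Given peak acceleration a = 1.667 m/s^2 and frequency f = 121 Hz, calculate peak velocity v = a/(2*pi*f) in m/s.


omega = 2*pi*f = 2*pi*121 = 760.265 rad/s
v = a / omega = 1.667 / 760.265 = 0.0021927 m/s


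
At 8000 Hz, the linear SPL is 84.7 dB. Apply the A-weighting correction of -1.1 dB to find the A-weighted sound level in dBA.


A-weighting table: 8000 Hz -> -1.1 dB correction
SPL_A = SPL + correction = 84.7 + (-1.1) = 83.6 dBA


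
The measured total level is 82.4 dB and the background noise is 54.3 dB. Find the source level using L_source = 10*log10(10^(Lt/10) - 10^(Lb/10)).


10^(82.4/10) = 1.7378e+08
10^(54.3/10) = 269153
Difference = 1.7378e+08 - 269153 = 1.73511e+08
L_source = 10*log10(1.73511e+08) = 82.393 dB


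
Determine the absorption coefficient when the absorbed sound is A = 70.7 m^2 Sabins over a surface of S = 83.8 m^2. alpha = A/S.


Absorption coefficient = absorbed power / incident power
alpha = A / S = 70.7 / 83.8 = 0.84368


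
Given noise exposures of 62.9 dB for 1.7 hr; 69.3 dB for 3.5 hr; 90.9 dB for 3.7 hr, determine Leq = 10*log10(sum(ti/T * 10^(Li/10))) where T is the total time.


T_total = 1.7 + 3.5 + 3.7 = 8.9 hr
(1.7/8.9) * 10^(62.9/10) = 372442
(3.5/8.9) * 10^(69.3/10) = 3.34717e+06
(3.7/8.9) * 10^(90.9/10) = 5.1146e+08
Sum = 372442 + 3.34717e+06 + 5.1146e+08 = 5.1518e+08
Leq = 10*log10(5.1518e+08) = 87.12 dB


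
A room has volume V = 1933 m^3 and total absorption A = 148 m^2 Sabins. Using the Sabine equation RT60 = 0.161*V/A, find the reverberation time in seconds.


RT60 = 0.161 * 1933 / 148 = 2.1028 s


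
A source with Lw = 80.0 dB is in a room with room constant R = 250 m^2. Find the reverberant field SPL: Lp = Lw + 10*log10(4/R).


4/R = 4/250 = 0.016
Lp = 80.0 + 10*log10(0.016) = 62.041 dB


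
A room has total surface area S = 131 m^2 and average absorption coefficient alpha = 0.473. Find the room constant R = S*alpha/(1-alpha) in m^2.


R = 131 * 0.473 / (1 - 0.473) = 117.58 m^2


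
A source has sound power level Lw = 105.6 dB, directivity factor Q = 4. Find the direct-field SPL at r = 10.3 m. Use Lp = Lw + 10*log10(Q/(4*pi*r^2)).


4*pi*r^2 = 4*pi*10.3^2 = 1333.17 m^2
Q / (4*pi*r^2) = 4 / 1333.17 = 0.00300037
Lp = 105.6 + 10*log10(0.00300037) = 80.372 dB


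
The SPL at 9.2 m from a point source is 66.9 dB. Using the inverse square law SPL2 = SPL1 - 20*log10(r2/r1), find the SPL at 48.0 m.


r2/r1 = 48.0/9.2 = 5.21739
Correction = 20*log10(5.21739) = 14.3491 dB
SPL2 = 66.9 - 14.3491 = 52.551 dB


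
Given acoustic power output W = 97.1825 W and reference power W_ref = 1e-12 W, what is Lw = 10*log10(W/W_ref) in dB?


W / W_ref = 97.1825 / 1e-12 = 9.71825e+13
Lw = 10 * log10(9.71825e+13) = 139.88 dB


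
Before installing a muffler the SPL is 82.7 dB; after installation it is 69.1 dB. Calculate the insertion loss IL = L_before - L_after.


Insertion loss = SPL without muffler - SPL with muffler
IL = 82.7 - 69.1 = 13.6 dB


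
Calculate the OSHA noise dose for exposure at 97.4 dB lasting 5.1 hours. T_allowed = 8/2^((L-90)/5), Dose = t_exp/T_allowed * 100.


T_allowed = 8 / 2^((97.4 - 90)/5) = 2.86791 hr
Dose = 5.1 / 2.86791 * 100 = 177.83 %


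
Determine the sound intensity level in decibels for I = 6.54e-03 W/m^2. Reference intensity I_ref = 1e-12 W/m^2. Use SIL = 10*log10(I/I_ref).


I / I_ref = 6.54e-03 / 1e-12 = 6.54e+09
SIL = 10 * log10(6.54e+09) = 98.156 dB


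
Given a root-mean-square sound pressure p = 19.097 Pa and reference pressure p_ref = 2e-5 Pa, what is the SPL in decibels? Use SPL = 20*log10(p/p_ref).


p / p_ref = 19.097 / 2e-5 = 954850
SPL = 20 * log10(954850) = 119.6 dB


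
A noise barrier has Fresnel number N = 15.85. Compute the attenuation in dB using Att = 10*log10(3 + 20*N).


3 + 20*N = 3 + 20*15.85 = 320
Att = 10*log10(320) = 25.051 dB


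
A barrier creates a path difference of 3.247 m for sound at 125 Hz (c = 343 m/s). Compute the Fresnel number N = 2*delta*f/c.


N = 2*delta*f/c = 2*delta/lambda, where lambda = c/f
lambda = 343 / 125 = 2.744 m
N = 2 * 3.247 / 2.744 = 2.3666


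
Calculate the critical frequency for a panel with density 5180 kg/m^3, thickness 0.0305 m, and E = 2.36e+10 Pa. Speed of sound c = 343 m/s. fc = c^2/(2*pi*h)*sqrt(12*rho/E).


12*rho/E = 12*5180/2.36e+10 = 2.6339e-06
sqrt(12*rho/E) = sqrt(2.6339e-06) = 0.00162293
c^2/(2*pi*h) = 343^2/(2*pi*0.0305) = 613915
fc = 613915 * 0.00162293 = 996.34 Hz


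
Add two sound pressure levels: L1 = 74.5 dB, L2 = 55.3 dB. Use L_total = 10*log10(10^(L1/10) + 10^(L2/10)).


10^(74.5/10) = 2.81838e+07
10^(55.3/10) = 338844
Sum = 2.81838e+07 + 338844 = 2.85226e+07
L_total = 10*log10(2.85226e+07) = 74.552 dB


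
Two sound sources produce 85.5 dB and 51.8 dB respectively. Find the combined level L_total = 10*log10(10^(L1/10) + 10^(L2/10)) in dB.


10^(85.5/10) = 3.54813e+08
10^(51.8/10) = 151356
Sum = 3.54813e+08 + 151356 = 3.54964e+08
L_total = 10*log10(3.54964e+08) = 85.502 dB


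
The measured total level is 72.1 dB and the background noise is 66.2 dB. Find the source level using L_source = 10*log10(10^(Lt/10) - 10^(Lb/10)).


10^(72.1/10) = 1.62181e+07
10^(66.2/10) = 4.16869e+06
Difference = 1.62181e+07 - 4.16869e+06 = 1.20494e+07
L_source = 10*log10(1.20494e+07) = 70.81 dB


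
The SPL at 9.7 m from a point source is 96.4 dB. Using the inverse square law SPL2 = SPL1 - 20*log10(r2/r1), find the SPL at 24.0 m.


r2/r1 = 24.0/9.7 = 2.47423
Correction = 20*log10(2.47423) = 7.8688 dB
SPL2 = 96.4 - 7.8688 = 88.531 dB


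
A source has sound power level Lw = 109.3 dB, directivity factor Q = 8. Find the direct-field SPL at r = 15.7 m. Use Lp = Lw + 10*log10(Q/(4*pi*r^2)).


4*pi*r^2 = 4*pi*15.7^2 = 3097.48 m^2
Q / (4*pi*r^2) = 8 / 3097.48 = 0.00258274
Lp = 109.3 + 10*log10(0.00258274) = 83.421 dB


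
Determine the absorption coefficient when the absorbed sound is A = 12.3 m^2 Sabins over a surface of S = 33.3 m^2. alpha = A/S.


Absorption coefficient = absorbed power / incident power
alpha = A / S = 12.3 / 33.3 = 0.36937


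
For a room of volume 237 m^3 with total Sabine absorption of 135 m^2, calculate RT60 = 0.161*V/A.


RT60 = 0.161 * 237 / 135 = 0.28264 s


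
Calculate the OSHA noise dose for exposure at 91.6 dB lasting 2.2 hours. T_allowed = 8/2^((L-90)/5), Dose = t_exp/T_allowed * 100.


T_allowed = 8 / 2^((91.6 - 90)/5) = 6.40856 hr
Dose = 2.2 / 6.40856 * 100 = 34.329 %


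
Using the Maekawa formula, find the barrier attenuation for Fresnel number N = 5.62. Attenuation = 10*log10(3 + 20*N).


3 + 20*N = 3 + 20*5.62 = 115.4
Att = 10*log10(115.4) = 20.622 dB


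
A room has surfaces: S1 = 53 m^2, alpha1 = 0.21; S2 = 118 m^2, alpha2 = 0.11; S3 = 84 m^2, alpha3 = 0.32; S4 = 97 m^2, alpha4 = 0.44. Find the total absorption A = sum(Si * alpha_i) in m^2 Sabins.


53 * 0.21 = 11.13
118 * 0.11 = 12.98
84 * 0.32 = 26.88
97 * 0.44 = 42.68
A_total = 11.13 + 12.98 + 26.88 + 42.68 = 93.67 m^2


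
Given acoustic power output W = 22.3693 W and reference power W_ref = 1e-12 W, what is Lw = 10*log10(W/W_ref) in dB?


W / W_ref = 22.3693 / 1e-12 = 2.23693e+13
Lw = 10 * log10(2.23693e+13) = 133.5 dB


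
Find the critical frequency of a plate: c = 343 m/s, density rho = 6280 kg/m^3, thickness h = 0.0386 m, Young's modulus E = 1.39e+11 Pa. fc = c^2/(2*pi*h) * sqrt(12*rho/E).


12*rho/E = 12*6280/1.39e+11 = 5.42158e-07
sqrt(12*rho/E) = sqrt(5.42158e-07) = 0.000736314
c^2/(2*pi*h) = 343^2/(2*pi*0.0386) = 485089
fc = 485089 * 0.000736314 = 357.18 Hz


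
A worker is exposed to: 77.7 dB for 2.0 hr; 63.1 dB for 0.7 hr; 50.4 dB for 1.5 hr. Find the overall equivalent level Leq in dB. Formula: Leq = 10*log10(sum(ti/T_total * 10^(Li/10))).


T_total = 2.0 + 0.7 + 1.5 = 4.2 hr
(2.0/4.2) * 10^(77.7/10) = 2.80402e+07
(0.7/4.2) * 10^(63.1/10) = 340290
(1.5/4.2) * 10^(50.4/10) = 39159.9
Sum = 2.80402e+07 + 340290 + 39159.9 = 2.84196e+07
Leq = 10*log10(2.84196e+07) = 74.536 dB


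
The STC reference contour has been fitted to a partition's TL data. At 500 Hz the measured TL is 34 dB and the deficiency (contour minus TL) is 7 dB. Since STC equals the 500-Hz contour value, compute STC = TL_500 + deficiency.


By ASTM E413, STC = value of the fitted reference contour at 500 Hz.
Contour value at 500 Hz = TL_500 + deficiency = 34 + 7 = 41
STC = 41


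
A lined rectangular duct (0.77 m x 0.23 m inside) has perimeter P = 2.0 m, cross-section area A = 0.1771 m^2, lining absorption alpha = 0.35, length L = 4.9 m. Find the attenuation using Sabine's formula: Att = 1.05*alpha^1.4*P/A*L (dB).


alpha^1.4 = 0.35^1.4 = 0.229983
Attenuation rate = 1.05 * alpha^1.4 * P / A
= 1.05 * 0.229983 * 2.0 / 0.1771 = 2.72707 dB/m
Total Att = 2.72707 * 4.9 = 13.363 dB


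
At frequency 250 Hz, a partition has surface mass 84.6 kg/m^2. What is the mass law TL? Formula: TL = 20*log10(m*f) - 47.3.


m * f = 84.6 * 250 = 21150
20*log10(21150) = 86.5062 dB
TL = 86.5062 - 47.3 = 39.206 dB


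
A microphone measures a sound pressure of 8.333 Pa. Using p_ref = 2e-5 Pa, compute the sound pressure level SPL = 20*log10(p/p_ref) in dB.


p / p_ref = 8.333 / 2e-5 = 416650
SPL = 20 * log10(416650) = 112.4 dB


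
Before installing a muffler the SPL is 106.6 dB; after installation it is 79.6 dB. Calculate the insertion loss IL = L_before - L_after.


Insertion loss = SPL without muffler - SPL with muffler
IL = 106.6 - 79.6 = 27 dB


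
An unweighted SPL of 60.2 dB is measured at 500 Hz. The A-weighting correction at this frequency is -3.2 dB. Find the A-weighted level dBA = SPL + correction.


A-weighting table: 500 Hz -> -3.2 dB correction
SPL_A = SPL + correction = 60.2 + (-3.2) = 57 dBA


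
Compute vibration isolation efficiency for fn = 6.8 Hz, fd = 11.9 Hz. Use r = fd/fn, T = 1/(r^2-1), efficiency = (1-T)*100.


r = 11.9 / 6.8 = 1.75
r^2 - 1 = 1.75^2 - 1 = 2.0625
T = 1/2.0625 = 0.484848
Efficiency = (1 - 0.484848)*100 = 51.515 %


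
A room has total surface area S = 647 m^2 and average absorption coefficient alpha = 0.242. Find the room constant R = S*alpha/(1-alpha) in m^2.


R = 647 * 0.242 / (1 - 0.242) = 206.56 m^2


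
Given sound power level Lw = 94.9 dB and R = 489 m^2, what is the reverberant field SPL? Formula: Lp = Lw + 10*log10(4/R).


4/R = 4/489 = 0.00817996
Lp = 94.9 + 10*log10(0.00817996) = 74.028 dB


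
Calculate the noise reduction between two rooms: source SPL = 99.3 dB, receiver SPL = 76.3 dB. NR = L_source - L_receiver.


NR = L_source - L_receiver (difference between source and receiving room levels)
NR = 99.3 - 76.3 = 23 dB


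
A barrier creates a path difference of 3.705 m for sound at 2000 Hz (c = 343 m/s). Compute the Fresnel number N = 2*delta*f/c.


N = 2*delta*f/c = 2*delta/lambda, where lambda = c/f
lambda = 343 / 2000 = 0.1715 m
N = 2 * 3.705 / 0.1715 = 43.207


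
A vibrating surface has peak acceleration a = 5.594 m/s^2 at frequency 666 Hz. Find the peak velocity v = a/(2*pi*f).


omega = 2*pi*f = 2*pi*666 = 4184.6 rad/s
v = a / omega = 5.594 / 4184.6 = 0.0013368 m/s


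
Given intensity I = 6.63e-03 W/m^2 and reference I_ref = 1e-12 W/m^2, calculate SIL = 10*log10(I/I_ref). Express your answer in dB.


I / I_ref = 6.63e-03 / 1e-12 = 6.63e+09
SIL = 10 * log10(6.63e+09) = 98.215 dB


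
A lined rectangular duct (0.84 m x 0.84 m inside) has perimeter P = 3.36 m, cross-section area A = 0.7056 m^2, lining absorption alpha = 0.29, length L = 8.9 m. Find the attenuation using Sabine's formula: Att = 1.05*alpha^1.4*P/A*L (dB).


alpha^1.4 = 0.29^1.4 = 0.176749
Attenuation rate = 1.05 * alpha^1.4 * P / A
= 1.05 * 0.176749 * 3.36 / 0.7056 = 0.883745 dB/m
Total Att = 0.883745 * 8.9 = 7.8653 dB


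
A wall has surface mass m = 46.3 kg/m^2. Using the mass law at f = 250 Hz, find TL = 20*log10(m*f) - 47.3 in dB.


m * f = 46.3 * 250 = 11575
20*log10(11575) = 81.2704 dB
TL = 81.2704 - 47.3 = 33.97 dB


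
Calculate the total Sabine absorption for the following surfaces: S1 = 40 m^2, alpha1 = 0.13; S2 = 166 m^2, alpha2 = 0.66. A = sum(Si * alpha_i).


40 * 0.13 = 5.2
166 * 0.66 = 109.56
A_total = 5.2 + 109.56 = 114.76 m^2


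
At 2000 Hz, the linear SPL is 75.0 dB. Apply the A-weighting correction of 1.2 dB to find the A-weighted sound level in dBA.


A-weighting table: 2000 Hz -> 1.2 dB correction
SPL_A = SPL + correction = 75.0 + (1.2) = 76.2 dBA


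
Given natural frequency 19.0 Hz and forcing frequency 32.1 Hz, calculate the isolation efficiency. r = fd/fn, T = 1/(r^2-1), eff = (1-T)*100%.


r = 32.1 / 19.0 = 1.68947
r^2 - 1 = 1.68947^2 - 1 = 1.85431
T = 1/1.85431 = 0.539284
Efficiency = (1 - 0.539284)*100 = 46.072 %


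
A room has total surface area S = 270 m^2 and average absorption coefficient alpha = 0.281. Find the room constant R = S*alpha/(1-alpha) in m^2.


R = 270 * 0.281 / (1 - 0.281) = 105.52 m^2


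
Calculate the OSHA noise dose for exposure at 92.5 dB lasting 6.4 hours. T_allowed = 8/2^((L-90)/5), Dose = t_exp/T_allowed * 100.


T_allowed = 8 / 2^((92.5 - 90)/5) = 5.65685 hr
Dose = 6.4 / 5.65685 * 100 = 113.14 %


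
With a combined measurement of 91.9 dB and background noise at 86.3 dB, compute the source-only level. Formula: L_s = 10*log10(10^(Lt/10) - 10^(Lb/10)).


10^(91.9/10) = 1.54882e+09
10^(86.3/10) = 4.2658e+08
Difference = 1.54882e+09 - 4.2658e+08 = 1.12224e+09
L_source = 10*log10(1.12224e+09) = 90.501 dB


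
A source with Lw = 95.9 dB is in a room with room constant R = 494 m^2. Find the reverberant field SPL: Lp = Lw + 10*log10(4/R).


4/R = 4/494 = 0.00809717
Lp = 95.9 + 10*log10(0.00809717) = 74.983 dB


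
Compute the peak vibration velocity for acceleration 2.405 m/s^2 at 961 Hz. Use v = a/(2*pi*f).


omega = 2*pi*f = 2*pi*961 = 6038.14 rad/s
v = a / omega = 2.405 / 6038.14 = 0.0003983 m/s


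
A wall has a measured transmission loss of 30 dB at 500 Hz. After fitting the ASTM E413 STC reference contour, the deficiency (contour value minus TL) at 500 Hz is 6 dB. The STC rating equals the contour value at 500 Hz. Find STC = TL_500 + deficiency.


By ASTM E413, STC = value of the fitted reference contour at 500 Hz.
Contour value at 500 Hz = TL_500 + deficiency = 30 + 6 = 36
STC = 36


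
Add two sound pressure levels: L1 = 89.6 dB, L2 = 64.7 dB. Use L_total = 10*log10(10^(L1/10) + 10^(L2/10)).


10^(89.6/10) = 9.12011e+08
10^(64.7/10) = 2.95121e+06
Sum = 9.12011e+08 + 2.95121e+06 = 9.14962e+08
L_total = 10*log10(9.14962e+08) = 89.614 dB


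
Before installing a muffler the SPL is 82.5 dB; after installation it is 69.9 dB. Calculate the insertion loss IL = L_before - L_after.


Insertion loss = SPL without muffler - SPL with muffler
IL = 82.5 - 69.9 = 12.6 dB


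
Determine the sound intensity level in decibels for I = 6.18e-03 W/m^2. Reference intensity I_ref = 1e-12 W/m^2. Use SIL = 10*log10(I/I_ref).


I / I_ref = 6.18e-03 / 1e-12 = 6.18e+09
SIL = 10 * log10(6.18e+09) = 97.91 dB


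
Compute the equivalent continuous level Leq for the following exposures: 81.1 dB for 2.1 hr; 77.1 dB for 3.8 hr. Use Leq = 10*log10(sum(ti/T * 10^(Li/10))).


T_total = 2.1 + 3.8 = 5.9 hr
(2.1/5.9) * 10^(81.1/10) = 4.5853e+07
(3.8/5.9) * 10^(77.1/10) = 3.30318e+07
Sum = 4.5853e+07 + 3.30318e+07 = 7.88848e+07
Leq = 10*log10(7.88848e+07) = 78.97 dB


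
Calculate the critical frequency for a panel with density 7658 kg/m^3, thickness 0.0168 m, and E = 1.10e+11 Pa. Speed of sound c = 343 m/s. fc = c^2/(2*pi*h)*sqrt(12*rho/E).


12*rho/E = 12*7658/1.10e+11 = 8.35418e-07
sqrt(12*rho/E) = sqrt(8.35418e-07) = 0.000914012
c^2/(2*pi*h) = 343^2/(2*pi*0.0168) = 1.11455e+06
fc = 1.11455e+06 * 0.000914012 = 1018.7 Hz


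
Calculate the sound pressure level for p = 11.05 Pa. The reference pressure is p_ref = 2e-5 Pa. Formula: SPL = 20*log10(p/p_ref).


p / p_ref = 11.05 / 2e-5 = 552500
SPL = 20 * log10(552500) = 114.85 dB


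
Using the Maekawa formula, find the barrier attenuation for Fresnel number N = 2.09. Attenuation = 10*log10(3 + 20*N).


3 + 20*N = 3 + 20*2.09 = 44.8
Att = 10*log10(44.8) = 16.513 dB


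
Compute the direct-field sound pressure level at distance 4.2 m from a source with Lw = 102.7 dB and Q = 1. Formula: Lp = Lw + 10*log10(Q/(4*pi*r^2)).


4*pi*r^2 = 4*pi*4.2^2 = 221.671 m^2
Q / (4*pi*r^2) = 1 / 221.671 = 0.00451119
Lp = 102.7 + 10*log10(0.00451119) = 79.243 dB


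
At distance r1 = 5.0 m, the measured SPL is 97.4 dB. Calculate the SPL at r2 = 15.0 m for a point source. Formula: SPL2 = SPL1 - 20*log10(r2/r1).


r2/r1 = 15.0/5.0 = 3
Correction = 20*log10(3) = 9.54243 dB
SPL2 = 97.4 - 9.54243 = 87.858 dB


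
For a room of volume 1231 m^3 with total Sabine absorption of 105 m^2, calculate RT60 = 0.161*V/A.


RT60 = 0.161 * 1231 / 105 = 1.8875 s


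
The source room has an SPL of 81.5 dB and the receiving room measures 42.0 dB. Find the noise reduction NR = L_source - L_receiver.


NR = L_source - L_receiver (difference between source and receiving room levels)
NR = 81.5 - 42.0 = 39.5 dB


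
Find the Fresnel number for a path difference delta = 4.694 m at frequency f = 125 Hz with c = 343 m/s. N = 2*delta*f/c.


N = 2*delta*f/c = 2*delta/lambda, where lambda = c/f
lambda = 343 / 125 = 2.744 m
N = 2 * 4.694 / 2.744 = 3.4213


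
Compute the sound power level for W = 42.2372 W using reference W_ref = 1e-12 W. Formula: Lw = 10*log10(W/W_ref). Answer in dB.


W / W_ref = 42.2372 / 1e-12 = 4.22372e+13
Lw = 10 * log10(4.22372e+13) = 136.26 dB


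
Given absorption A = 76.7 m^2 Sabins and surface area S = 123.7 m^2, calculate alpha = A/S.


Absorption coefficient = absorbed power / incident power
alpha = A / S = 76.7 / 123.7 = 0.62005


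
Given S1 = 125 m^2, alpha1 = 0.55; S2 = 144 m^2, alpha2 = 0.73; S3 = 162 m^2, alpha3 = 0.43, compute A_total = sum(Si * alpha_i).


125 * 0.55 = 68.75
144 * 0.73 = 105.12
162 * 0.43 = 69.66
A_total = 68.75 + 105.12 + 69.66 = 243.53 m^2


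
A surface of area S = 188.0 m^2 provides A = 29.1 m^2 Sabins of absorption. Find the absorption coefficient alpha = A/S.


Absorption coefficient = absorbed power / incident power
alpha = A / S = 29.1 / 188.0 = 0.15479


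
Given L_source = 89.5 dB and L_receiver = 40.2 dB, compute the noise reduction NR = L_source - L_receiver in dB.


NR = L_source - L_receiver (difference between source and receiving room levels)
NR = 89.5 - 40.2 = 49.3 dB


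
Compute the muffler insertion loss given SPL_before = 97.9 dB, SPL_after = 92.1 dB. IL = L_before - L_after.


Insertion loss = SPL without muffler - SPL with muffler
IL = 97.9 - 92.1 = 5.8 dB


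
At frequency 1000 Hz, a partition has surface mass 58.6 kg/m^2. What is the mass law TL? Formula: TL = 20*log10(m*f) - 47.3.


m * f = 58.6 * 1000 = 58600
20*log10(58600) = 95.358 dB
TL = 95.358 - 47.3 = 48.058 dB


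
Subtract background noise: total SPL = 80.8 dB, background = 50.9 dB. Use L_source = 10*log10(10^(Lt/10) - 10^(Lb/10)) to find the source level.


10^(80.8/10) = 1.20226e+08
10^(50.9/10) = 123027
Difference = 1.20226e+08 - 123027 = 1.20103e+08
L_source = 10*log10(1.20103e+08) = 80.796 dB


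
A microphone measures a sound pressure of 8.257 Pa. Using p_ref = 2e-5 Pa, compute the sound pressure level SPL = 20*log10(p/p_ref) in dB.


p / p_ref = 8.257 / 2e-5 = 412850
SPL = 20 * log10(412850) = 112.32 dB


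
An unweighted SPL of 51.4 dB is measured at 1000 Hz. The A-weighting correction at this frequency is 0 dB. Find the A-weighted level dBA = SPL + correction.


A-weighting table: 1000 Hz -> 0 dB correction
SPL_A = SPL + correction = 51.4 + (0) = 51.4 dBA


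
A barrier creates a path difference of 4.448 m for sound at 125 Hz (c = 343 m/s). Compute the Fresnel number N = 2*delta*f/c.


N = 2*delta*f/c = 2*delta/lambda, where lambda = c/f
lambda = 343 / 125 = 2.744 m
N = 2 * 4.448 / 2.744 = 3.242


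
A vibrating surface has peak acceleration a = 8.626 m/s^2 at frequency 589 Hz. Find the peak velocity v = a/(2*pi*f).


omega = 2*pi*f = 2*pi*589 = 3700.8 rad/s
v = a / omega = 8.626 / 3700.8 = 0.0023308 m/s


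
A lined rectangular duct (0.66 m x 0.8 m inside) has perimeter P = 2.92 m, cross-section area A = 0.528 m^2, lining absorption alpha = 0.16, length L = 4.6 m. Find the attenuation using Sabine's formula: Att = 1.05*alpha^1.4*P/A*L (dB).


alpha^1.4 = 0.16^1.4 = 0.076872
Attenuation rate = 1.05 * alpha^1.4 * P / A
= 1.05 * 0.076872 * 2.92 / 0.528 = 0.446382 dB/m
Total Att = 0.446382 * 4.6 = 2.0534 dB


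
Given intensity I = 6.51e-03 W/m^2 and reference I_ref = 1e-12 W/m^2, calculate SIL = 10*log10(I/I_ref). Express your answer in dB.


I / I_ref = 6.51e-03 / 1e-12 = 6.51e+09
SIL = 10 * log10(6.51e+09) = 98.136 dB


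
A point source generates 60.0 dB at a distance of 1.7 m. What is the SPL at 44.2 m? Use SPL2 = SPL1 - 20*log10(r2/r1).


r2/r1 = 44.2/1.7 = 26
Correction = 20*log10(26) = 28.2995 dB
SPL2 = 60.0 - 28.2995 = 31.701 dB


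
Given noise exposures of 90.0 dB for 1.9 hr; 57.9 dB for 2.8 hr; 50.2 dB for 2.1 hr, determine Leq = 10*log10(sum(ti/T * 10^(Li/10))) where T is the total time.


T_total = 1.9 + 2.8 + 2.1 = 6.8 hr
(1.9/6.8) * 10^(90.0/10) = 2.79412e+08
(2.8/6.8) * 10^(57.9/10) = 253892
(2.1/6.8) * 10^(50.2/10) = 32337.8
Sum = 2.79412e+08 + 253892 + 32337.8 = 2.79698e+08
Leq = 10*log10(2.79698e+08) = 84.467 dB


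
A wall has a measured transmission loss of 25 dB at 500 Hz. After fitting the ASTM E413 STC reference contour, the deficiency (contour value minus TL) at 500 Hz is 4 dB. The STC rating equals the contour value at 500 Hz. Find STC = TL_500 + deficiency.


By ASTM E413, STC = value of the fitted reference contour at 500 Hz.
Contour value at 500 Hz = TL_500 + deficiency = 25 + 4 = 29
STC = 29


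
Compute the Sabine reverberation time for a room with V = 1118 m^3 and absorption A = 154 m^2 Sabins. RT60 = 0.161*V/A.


RT60 = 0.161 * 1118 / 154 = 1.1688 s


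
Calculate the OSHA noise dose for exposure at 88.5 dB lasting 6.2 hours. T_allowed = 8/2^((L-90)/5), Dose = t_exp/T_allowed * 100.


T_allowed = 8 / 2^((88.5 - 90)/5) = 9.84916 hr
Dose = 6.2 / 9.84916 * 100 = 62.95 %


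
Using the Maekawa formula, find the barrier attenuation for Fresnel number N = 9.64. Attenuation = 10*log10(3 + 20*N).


3 + 20*N = 3 + 20*9.64 = 195.8
Att = 10*log10(195.8) = 22.918 dB


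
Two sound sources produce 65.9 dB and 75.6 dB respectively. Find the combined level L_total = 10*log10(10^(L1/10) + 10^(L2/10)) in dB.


10^(65.9/10) = 3.89045e+06
10^(75.6/10) = 3.63078e+07
Sum = 3.89045e+06 + 3.63078e+07 = 4.01982e+07
L_total = 10*log10(4.01982e+07) = 76.042 dB


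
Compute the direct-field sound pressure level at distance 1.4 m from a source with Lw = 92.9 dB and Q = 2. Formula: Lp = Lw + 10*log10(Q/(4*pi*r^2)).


4*pi*r^2 = 4*pi*1.4^2 = 24.6301 m^2
Q / (4*pi*r^2) = 2 / 24.6301 = 0.0812015
Lp = 92.9 + 10*log10(0.0812015) = 81.996 dB


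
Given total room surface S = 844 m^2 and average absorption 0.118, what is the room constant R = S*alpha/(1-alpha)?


R = 844 * 0.118 / (1 - 0.118) = 112.92 m^2


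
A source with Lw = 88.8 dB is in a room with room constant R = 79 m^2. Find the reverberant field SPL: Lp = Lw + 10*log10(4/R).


4/R = 4/79 = 0.0506329
Lp = 88.8 + 10*log10(0.0506329) = 75.844 dB


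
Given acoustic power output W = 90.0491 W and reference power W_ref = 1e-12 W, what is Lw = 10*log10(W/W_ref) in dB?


W / W_ref = 90.0491 / 1e-12 = 9.00491e+13
Lw = 10 * log10(9.00491e+13) = 139.54 dB


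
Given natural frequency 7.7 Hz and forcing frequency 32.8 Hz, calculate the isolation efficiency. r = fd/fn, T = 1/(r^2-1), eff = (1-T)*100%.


r = 32.8 / 7.7 = 4.25974
r^2 - 1 = 4.25974^2 - 1 = 17.1454
T = 1/17.1454 = 0.0583247
Efficiency = (1 - 0.0583247)*100 = 94.168 %


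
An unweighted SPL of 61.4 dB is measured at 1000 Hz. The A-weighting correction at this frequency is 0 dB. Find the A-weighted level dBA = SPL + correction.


A-weighting table: 1000 Hz -> 0 dB correction
SPL_A = SPL + correction = 61.4 + (0) = 61.4 dBA


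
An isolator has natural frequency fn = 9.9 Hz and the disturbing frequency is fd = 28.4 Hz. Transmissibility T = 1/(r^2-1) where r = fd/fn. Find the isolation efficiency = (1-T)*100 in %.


r = 28.4 / 9.9 = 2.86869
r^2 - 1 = 2.86869^2 - 1 = 7.22938
T = 1/7.22938 = 0.138324
Efficiency = (1 - 0.138324)*100 = 86.168 %


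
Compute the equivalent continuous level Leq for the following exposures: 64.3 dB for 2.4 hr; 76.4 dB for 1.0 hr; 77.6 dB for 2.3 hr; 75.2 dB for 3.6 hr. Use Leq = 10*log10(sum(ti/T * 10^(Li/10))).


T_total = 2.4 + 1.0 + 2.3 + 3.6 = 9.3 hr
(2.4/9.3) * 10^(64.3/10) = 694590
(1.0/9.3) * 10^(76.4/10) = 4.69372e+06
(2.3/9.3) * 10^(77.6/10) = 1.42313e+07
(3.6/9.3) * 10^(75.2/10) = 1.2818e+07
Sum = 694590 + 4.69372e+06 + 1.42313e+07 + 1.2818e+07 = 3.24376e+07
Leq = 10*log10(3.24376e+07) = 75.11 dB


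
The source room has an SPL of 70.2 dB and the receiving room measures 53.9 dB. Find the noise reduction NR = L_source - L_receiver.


NR = L_source - L_receiver (difference between source and receiving room levels)
NR = 70.2 - 53.9 = 16.3 dB


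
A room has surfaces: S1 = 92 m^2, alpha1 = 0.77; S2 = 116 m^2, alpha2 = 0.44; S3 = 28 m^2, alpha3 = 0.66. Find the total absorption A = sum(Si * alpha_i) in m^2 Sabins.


92 * 0.77 = 70.84
116 * 0.44 = 51.04
28 * 0.66 = 18.48
A_total = 70.84 + 51.04 + 18.48 = 140.36 m^2


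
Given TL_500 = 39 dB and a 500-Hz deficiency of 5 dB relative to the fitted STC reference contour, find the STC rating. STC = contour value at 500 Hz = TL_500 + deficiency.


By ASTM E413, STC = value of the fitted reference contour at 500 Hz.
Contour value at 500 Hz = TL_500 + deficiency = 39 + 5 = 44
STC = 44


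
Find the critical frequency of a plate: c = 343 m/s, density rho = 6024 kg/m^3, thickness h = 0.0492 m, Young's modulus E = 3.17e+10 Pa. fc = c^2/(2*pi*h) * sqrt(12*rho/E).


12*rho/E = 12*6024/3.17e+10 = 2.28038e-06
sqrt(12*rho/E) = sqrt(2.28038e-06) = 0.00151009
c^2/(2*pi*h) = 343^2/(2*pi*0.0492) = 380578
fc = 380578 * 0.00151009 = 574.71 Hz


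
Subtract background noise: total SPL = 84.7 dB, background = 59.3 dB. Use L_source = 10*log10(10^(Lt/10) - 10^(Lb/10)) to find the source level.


10^(84.7/10) = 2.95121e+08
10^(59.3/10) = 851138
Difference = 2.95121e+08 - 851138 = 2.9427e+08
L_source = 10*log10(2.9427e+08) = 84.687 dB


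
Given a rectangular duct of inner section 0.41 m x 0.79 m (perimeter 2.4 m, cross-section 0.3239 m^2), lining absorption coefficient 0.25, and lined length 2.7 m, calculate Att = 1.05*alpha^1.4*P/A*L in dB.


alpha^1.4 = 0.25^1.4 = 0.143587
Attenuation rate = 1.05 * alpha^1.4 * P / A
= 1.05 * 0.143587 * 2.4 / 0.3239 = 1.11713 dB/m
Total Att = 1.11713 * 2.7 = 3.0163 dB


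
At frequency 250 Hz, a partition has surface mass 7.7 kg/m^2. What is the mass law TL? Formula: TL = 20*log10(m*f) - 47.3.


m * f = 7.7 * 250 = 1925
20*log10(1925) = 65.6886 dB
TL = 65.6886 - 47.3 = 18.389 dB


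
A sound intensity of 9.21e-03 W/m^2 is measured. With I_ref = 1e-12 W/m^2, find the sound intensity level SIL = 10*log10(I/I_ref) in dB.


I / I_ref = 9.21e-03 / 1e-12 = 9.21e+09
SIL = 10 * log10(9.21e+09) = 99.643 dB


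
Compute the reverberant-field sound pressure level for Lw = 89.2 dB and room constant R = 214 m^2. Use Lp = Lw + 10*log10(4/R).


4/R = 4/214 = 0.0186916
Lp = 89.2 + 10*log10(0.0186916) = 71.916 dB


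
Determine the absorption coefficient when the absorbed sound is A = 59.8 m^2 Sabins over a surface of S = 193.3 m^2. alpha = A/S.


Absorption coefficient = absorbed power / incident power
alpha = A / S = 59.8 / 193.3 = 0.30936


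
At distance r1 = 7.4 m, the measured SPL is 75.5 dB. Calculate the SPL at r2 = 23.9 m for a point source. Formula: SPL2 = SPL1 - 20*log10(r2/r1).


r2/r1 = 23.9/7.4 = 3.22973
Correction = 20*log10(3.22973) = 10.1833 dB
SPL2 = 75.5 - 10.1833 = 65.317 dB


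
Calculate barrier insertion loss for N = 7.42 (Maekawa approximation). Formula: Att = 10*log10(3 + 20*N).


3 + 20*N = 3 + 20*7.42 = 151.4
Att = 10*log10(151.4) = 21.801 dB


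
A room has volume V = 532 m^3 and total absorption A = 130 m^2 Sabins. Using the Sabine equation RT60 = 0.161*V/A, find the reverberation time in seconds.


RT60 = 0.161 * 532 / 130 = 0.65886 s


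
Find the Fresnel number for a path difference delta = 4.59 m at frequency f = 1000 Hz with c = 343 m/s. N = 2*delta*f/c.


N = 2*delta*f/c = 2*delta/lambda, where lambda = c/f
lambda = 343 / 1000 = 0.343 m
N = 2 * 4.59 / 0.343 = 26.764


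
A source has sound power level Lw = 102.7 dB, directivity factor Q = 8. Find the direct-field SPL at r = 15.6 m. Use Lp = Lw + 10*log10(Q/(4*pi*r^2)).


4*pi*r^2 = 4*pi*15.6^2 = 3058.15 m^2
Q / (4*pi*r^2) = 8 / 3058.15 = 0.00261596
Lp = 102.7 + 10*log10(0.00261596) = 76.876 dB


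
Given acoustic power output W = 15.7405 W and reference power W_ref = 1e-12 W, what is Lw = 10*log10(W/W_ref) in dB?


W / W_ref = 15.7405 / 1e-12 = 1.57405e+13
Lw = 10 * log10(1.57405e+13) = 131.97 dB


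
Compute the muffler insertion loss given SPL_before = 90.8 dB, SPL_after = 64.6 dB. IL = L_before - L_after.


Insertion loss = SPL without muffler - SPL with muffler
IL = 90.8 - 64.6 = 26.2 dB


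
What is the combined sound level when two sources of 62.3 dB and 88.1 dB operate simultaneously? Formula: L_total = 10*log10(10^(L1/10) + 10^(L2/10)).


10^(62.3/10) = 1.69824e+06
10^(88.1/10) = 6.45654e+08
Sum = 1.69824e+06 + 6.45654e+08 = 6.47352e+08
L_total = 10*log10(6.47352e+08) = 88.111 dB


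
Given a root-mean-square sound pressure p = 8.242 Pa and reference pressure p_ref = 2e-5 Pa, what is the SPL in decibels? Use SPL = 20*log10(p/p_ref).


p / p_ref = 8.242 / 2e-5 = 412100
SPL = 20 * log10(412100) = 112.3 dB


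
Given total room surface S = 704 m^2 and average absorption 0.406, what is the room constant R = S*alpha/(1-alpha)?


R = 704 * 0.406 / (1 - 0.406) = 481.19 m^2


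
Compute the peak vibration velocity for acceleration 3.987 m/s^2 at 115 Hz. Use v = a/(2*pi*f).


omega = 2*pi*f = 2*pi*115 = 722.566 rad/s
v = a / omega = 3.987 / 722.566 = 0.0055178 m/s


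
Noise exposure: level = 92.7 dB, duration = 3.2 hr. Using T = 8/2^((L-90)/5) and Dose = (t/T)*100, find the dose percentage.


T_allowed = 8 / 2^((92.7 - 90)/5) = 5.50217 hr
Dose = 3.2 / 5.50217 * 100 = 58.159 %


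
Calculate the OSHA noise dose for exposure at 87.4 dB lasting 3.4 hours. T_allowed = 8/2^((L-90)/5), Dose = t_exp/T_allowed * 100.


T_allowed = 8 / 2^((87.4 - 90)/5) = 11.4716 hr
Dose = 3.4 / 11.4716 * 100 = 29.638 %


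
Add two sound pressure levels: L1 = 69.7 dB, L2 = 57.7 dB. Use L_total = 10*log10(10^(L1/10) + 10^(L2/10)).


10^(69.7/10) = 9.33254e+06
10^(57.7/10) = 588844
Sum = 9.33254e+06 + 588844 = 9.92138e+06
L_total = 10*log10(9.92138e+06) = 69.966 dB


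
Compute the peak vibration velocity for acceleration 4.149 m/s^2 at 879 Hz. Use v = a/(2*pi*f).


omega = 2*pi*f = 2*pi*879 = 5522.92 rad/s
v = a / omega = 4.149 / 5522.92 = 0.00075123 m/s


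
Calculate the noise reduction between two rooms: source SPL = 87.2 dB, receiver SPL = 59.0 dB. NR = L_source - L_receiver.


NR = L_source - L_receiver (difference between source and receiving room levels)
NR = 87.2 - 59.0 = 28.2 dB


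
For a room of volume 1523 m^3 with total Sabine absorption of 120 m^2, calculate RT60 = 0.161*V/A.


RT60 = 0.161 * 1523 / 120 = 2.0434 s


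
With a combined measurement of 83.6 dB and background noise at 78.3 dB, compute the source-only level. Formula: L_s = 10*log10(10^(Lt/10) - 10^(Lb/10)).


10^(83.6/10) = 2.29087e+08
10^(78.3/10) = 6.76083e+07
Difference = 2.29087e+08 - 6.76083e+07 = 1.61479e+08
L_source = 10*log10(1.61479e+08) = 82.081 dB


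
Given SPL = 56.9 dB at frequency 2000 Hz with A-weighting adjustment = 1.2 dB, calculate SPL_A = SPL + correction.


A-weighting table: 2000 Hz -> 1.2 dB correction
SPL_A = SPL + correction = 56.9 + (1.2) = 58.1 dBA


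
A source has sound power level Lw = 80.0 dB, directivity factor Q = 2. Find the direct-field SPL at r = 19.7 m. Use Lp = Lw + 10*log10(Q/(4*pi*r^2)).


4*pi*r^2 = 4*pi*19.7^2 = 4876.88 m^2
Q / (4*pi*r^2) = 2 / 4876.88 = 0.000410098
Lp = 80.0 + 10*log10(0.000410098) = 46.129 dB


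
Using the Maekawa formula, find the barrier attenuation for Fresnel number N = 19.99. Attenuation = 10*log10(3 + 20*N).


3 + 20*N = 3 + 20*19.99 = 402.8
Att = 10*log10(402.8) = 26.051 dB


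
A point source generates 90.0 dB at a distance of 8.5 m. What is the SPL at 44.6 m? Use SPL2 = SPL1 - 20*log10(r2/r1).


r2/r1 = 44.6/8.5 = 5.24706
Correction = 20*log10(5.24706) = 14.3983 dB
SPL2 = 90.0 - 14.3983 = 75.602 dB


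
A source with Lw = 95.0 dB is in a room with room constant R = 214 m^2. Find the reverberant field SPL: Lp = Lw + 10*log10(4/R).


4/R = 4/214 = 0.0186916
Lp = 95.0 + 10*log10(0.0186916) = 77.716 dB


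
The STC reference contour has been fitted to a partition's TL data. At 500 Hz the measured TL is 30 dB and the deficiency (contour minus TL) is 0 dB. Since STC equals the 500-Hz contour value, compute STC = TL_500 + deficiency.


By ASTM E413, STC = value of the fitted reference contour at 500 Hz.
Contour value at 500 Hz = TL_500 + deficiency = 30 + 0 = 30
STC = 30


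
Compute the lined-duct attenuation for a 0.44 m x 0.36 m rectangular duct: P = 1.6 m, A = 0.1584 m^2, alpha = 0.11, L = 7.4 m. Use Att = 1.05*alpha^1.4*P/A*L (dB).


alpha^1.4 = 0.11^1.4 = 0.0454935
Attenuation rate = 1.05 * alpha^1.4 * P / A
= 1.05 * 0.0454935 * 1.6 / 0.1584 = 0.482507 dB/m
Total Att = 0.482507 * 7.4 = 3.5706 dB


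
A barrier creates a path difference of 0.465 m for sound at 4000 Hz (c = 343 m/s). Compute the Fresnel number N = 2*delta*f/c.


N = 2*delta*f/c = 2*delta/lambda, where lambda = c/f
lambda = 343 / 4000 = 0.08575 m
N = 2 * 0.465 / 0.08575 = 10.845


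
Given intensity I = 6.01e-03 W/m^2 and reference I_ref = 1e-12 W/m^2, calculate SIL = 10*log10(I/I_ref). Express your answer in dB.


I / I_ref = 6.01e-03 / 1e-12 = 6.01e+09
SIL = 10 * log10(6.01e+09) = 97.789 dB


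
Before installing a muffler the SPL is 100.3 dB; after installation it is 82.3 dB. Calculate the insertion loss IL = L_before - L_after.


Insertion loss = SPL without muffler - SPL with muffler
IL = 100.3 - 82.3 = 18 dB


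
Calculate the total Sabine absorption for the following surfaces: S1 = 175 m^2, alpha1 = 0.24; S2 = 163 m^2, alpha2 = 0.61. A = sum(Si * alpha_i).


175 * 0.24 = 42
163 * 0.61 = 99.43
A_total = 42 + 99.43 = 141.43 m^2


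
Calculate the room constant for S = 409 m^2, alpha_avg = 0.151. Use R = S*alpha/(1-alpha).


R = 409 * 0.151 / (1 - 0.151) = 72.743 m^2


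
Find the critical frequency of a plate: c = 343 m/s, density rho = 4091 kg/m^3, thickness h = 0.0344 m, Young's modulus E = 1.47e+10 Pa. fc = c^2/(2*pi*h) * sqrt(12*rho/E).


12*rho/E = 12*4091/1.47e+10 = 3.33959e-06
sqrt(12*rho/E) = sqrt(3.33959e-06) = 0.00182745
c^2/(2*pi*h) = 343^2/(2*pi*0.0344) = 544315
fc = 544315 * 0.00182745 = 994.71 Hz


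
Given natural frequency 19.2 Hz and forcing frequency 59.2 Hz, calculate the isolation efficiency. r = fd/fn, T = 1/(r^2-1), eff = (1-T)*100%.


r = 59.2 / 19.2 = 3.08333
r^2 - 1 = 3.08333^2 - 1 = 8.50692
T = 1/8.50692 = 0.117551
Efficiency = (1 - 0.117551)*100 = 88.245 %


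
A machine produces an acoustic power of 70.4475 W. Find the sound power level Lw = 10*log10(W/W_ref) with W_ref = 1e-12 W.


W / W_ref = 70.4475 / 1e-12 = 7.04475e+13
Lw = 10 * log10(7.04475e+13) = 138.48 dB


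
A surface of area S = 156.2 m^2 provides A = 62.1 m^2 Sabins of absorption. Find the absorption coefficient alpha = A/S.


Absorption coefficient = absorbed power / incident power
alpha = A / S = 62.1 / 156.2 = 0.39757


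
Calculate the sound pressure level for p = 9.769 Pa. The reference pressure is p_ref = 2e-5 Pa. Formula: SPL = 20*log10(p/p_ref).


p / p_ref = 9.769 / 2e-5 = 488450
SPL = 20 * log10(488450) = 113.78 dB


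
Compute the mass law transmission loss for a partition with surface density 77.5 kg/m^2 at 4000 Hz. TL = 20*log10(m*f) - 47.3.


m * f = 77.5 * 4000 = 310000
20*log10(310000) = 109.827 dB
TL = 109.827 - 47.3 = 62.527 dB


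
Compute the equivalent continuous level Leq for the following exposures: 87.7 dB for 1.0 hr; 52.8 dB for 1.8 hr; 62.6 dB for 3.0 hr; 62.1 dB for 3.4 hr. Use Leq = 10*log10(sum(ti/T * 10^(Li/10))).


T_total = 1.0 + 1.8 + 3.0 + 3.4 = 9.2 hr
(1.0/9.2) * 10^(87.7/10) = 6.40047e+07
(1.8/9.2) * 10^(52.8/10) = 37280.8
(3.0/9.2) * 10^(62.6/10) = 593381
(3.4/9.2) * 10^(62.1/10) = 599365
Sum = 6.40047e+07 + 37280.8 + 593381 + 599365 = 6.52347e+07
Leq = 10*log10(6.52347e+07) = 78.145 dB


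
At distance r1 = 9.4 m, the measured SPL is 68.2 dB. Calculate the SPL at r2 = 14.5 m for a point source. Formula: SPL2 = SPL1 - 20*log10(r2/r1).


r2/r1 = 14.5/9.4 = 1.54255
Correction = 20*log10(1.54255) = 3.76479 dB
SPL2 = 68.2 - 3.76479 = 64.435 dB


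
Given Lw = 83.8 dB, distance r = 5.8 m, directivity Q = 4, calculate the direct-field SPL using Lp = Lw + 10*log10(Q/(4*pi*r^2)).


4*pi*r^2 = 4*pi*5.8^2 = 422.733 m^2
Q / (4*pi*r^2) = 4 / 422.733 = 0.00946224
Lp = 83.8 + 10*log10(0.00946224) = 63.56 dB


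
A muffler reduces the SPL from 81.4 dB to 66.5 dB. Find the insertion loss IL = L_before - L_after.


Insertion loss = SPL without muffler - SPL with muffler
IL = 81.4 - 66.5 = 14.9 dB


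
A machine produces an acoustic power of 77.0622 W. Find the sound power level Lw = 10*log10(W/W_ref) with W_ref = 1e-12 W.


W / W_ref = 77.0622 / 1e-12 = 7.70622e+13
Lw = 10 * log10(7.70622e+13) = 138.87 dB


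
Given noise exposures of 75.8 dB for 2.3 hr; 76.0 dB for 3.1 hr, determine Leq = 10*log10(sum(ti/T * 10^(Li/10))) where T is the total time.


T_total = 2.3 + 3.1 = 5.4 hr
(2.3/5.4) * 10^(75.8/10) = 1.61933e+07
(3.1/5.4) * 10^(76.0/10) = 2.28543e+07
Sum = 1.61933e+07 + 2.28543e+07 = 3.90476e+07
Leq = 10*log10(3.90476e+07) = 75.916 dB
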